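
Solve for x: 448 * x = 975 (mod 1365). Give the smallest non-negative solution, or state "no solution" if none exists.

no solution

gcd(448, 1365):
1365 = 3×448 + 21
448 = 21×21 + 7
21 = 3×7 + 0
gcd = 7, but 7 ∤ 975, so the congruence has no solution.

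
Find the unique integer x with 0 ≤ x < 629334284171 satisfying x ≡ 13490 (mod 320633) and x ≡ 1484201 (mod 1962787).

Write x = 13490 + 320633·k. Then 320633·k ≡ 1484201 − 13490 ≡ 1470711 (mod 1962787).
Need 320633⁻¹ mod 1962787. Extended Euclid on (1962787, 320633):
1962787 = 6·320633 + 38989
320633 = 8·38989 + 8721
38989 = 4·8721 + 4105
8721 = 2·4105 + 511
4105 = 8·511 + 17
511 = 30·17 + 1
17 = 17·1 + 0
Back-substitute:
1 = 511 − 30·17
1 = −30·4105 + 241·511
1 = 241·8721 − 512·4105
1 = −512·38989 + 2289·8721
1 = 2289·320633 − 18824·38989
1 = −18824·1962787 + 115233·320633
320633⁻¹ ≡ 115233 (mod 1962787), so k ≡ 115233·1470711 ≡ 1522722 (mod 1962787).
x = 13490 + 320633·1522722 = 488234936516.

488234936516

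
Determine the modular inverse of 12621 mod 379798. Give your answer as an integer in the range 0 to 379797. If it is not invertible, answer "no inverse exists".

287775

Run Euclid on (379798, 12621):
379798 = 30·12621 + 1168
12621 = 10·1168 + 941
1168 = 1·941 + 227
941 = 4·227 + 33
227 = 6·33 + 29
33 = 1·29 + 4
29 = 7·4 + 1
4 = 4·1 + 0
Since gcd(12621, 379798) = 1, back-substitute to write 1 as a combination:
1 = 29 − 7·4
1 = −7·33 + 8·29
1 = 8·227 − 55·33
1 = −55·941 + 228·227
1 = 228·1168 − 283·941
1 = −283·12621 + 3058·1168
1 = 3058·379798 − 92023·12621
Thus 12621·(-92023) ≡ 1 (mod 379798); reducing, -92023 mod 379798 = 287775.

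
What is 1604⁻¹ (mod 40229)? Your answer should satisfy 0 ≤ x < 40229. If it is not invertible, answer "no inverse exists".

16528

gcd(40229, 1604) by repeated division:
40229 = 25*1604 + 129
1604 = 12*129 + 56
129 = 2*56 + 17
56 = 3*17 + 5
17 = 3*5 + 2
5 = 2*2 + 1
2 = 2*1 + 0
Since gcd(1604, 40229) = 1, back-substitute to write 1 as a combination:
1 = 5 − 2·2
1 = −2·17 + 7·5
1 = 7·56 − 23·17
1 = −23·129 + 53·56
1 = 53·1604 − 659·129
1 = −659·40229 + 16528·1604
So 1604·16528 ≡ 1 (mod 40229).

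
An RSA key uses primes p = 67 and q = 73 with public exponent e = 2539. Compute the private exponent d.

φ(n) = (p−1)(q−1) = 66·72 = 4752.
Need d with 2539·d ≡ 1 (mod 4752). Apply the extended Euclidean algorithm:
4752 = 1*2539 + 2213
2539 = 1*2213 + 326
2213 = 6*326 + 257
326 = 1*257 + 69
257 = 3*69 + 50
69 = 1*50 + 19
50 = 2*19 + 12
19 = 1*12 + 7
12 = 1*7 + 5
7 = 1*5 + 2
5 = 2*2 + 1
2 = 2*1 + 0
Back-substitute:
1 = 5 − 2·2
1 = −2·7 + 3·5
1 = 3·12 − 5·7
1 = −5·19 + 8·12
1 = 8·50 − 21·19
1 = −21·69 + 29·50
1 = 29·257 − 108·69
1 = −108·326 + 137·257
1 = 137·2213 − 930·326
1 = −930·2539 + 1067·2213
1 = 1067·4752 − 1997·2539
So 2539·(-1997) ≡ 1 (mod 4752), hence d ≡ -1997 ≡ 2755 (mod 4752).

2755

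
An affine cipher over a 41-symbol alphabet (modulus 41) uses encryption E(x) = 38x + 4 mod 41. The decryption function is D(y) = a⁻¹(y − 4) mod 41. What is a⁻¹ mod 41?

27

Extended Euclidean algorithm:
41 = 1×38 + 3
38 = 12×3 + 2
3 = 1×2 + 1
2 = 2×1 + 0
gcd = 1, so the inverse exists. Back-substitute:
1 = 3 − 2
1 = −38 + 13·3
1 = 13·41 − 14·38
Hence 38⁻¹ ≡ -14 ≡ 27 (mod 41).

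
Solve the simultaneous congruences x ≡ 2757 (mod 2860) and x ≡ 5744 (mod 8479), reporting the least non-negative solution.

13461917

Write x = 2757 + 2860·k. Then 2860·k ≡ 5744 − 2757 ≡ 2987 (mod 8479).
Need 2860⁻¹ mod 8479. Extended Euclid on (8479, 2860):
8479 = 2×2860 + 2759
2860 = 1×2759 + 101
2759 = 27×101 + 32
101 = 3×32 + 5
32 = 6×5 + 2
5 = 2×2 + 1
2 = 2×1 + 0
Back-substitute:
1 = 5 − 2·2
1 = −2·32 + 13·5
1 = 13·101 − 41·32
1 = −41·2759 + 1120·101
1 = 1120·2860 − 1161·2759
1 = −1161·8479 + 3442·2860
2860⁻¹ ≡ 3442 (mod 8479), so k ≡ 3442·2987 ≡ 4706 (mod 8479).
x = 2757 + 2860·4706 = 13461917.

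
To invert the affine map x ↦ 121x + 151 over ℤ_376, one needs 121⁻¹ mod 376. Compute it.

Apply the Euclidean algorithm to 376 and 121:
376 = 3*121 + 13
121 = 9*13 + 4
13 = 3*4 + 1
4 = 4*1 + 0
The gcd is 1. Working backward:
1 = 13 − 3·4
1 = −3·121 + 28·13
1 = 28·376 − 87·121
Hence 121⁻¹ ≡ -87 ≡ 289 (mod 376).

289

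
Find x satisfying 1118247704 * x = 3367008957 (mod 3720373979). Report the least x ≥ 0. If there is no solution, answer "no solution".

no solution

gcd(1118247704, 3720373979):
3720373979 = 3·1118247704 + 365630867
1118247704 = 3·365630867 + 21355103
365630867 = 17·21355103 + 2594116
21355103 = 8·2594116 + 602175
2594116 = 4·602175 + 185416
602175 = 3·185416 + 45927
185416 = 4·45927 + 1708
45927 = 26·1708 + 1519
1708 = 1·1519 + 189
1519 = 8·189 + 7
189 = 27·7 + 0
gcd = 7, but 7 ∤ 3367008957, so the congruence has no solution.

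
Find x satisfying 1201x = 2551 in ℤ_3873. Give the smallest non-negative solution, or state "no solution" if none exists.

First find gcd(1201, 3873):
3873 = 3·1201 + 270
1201 = 4·270 + 121
270 = 2·121 + 28
121 = 4·28 + 9
28 = 3·9 + 1
9 = 9·1 + 0
gcd = 1, so a unique solution mod 3873 exists.
Back-substitute for the Bézout coefficients:
1 = 28 − 3·9
1 = −3·121 + 13·28
1 = 13·270 − 29·121
1 = −29·1201 + 129·270
1 = 129·3873 − 416·1201
So 1201·(-416) ≡ 1 (mod 3873), giving 1201⁻¹ ≡ 3457.
x ≡ 1201⁻¹·2551 ≡ 3457·2551 ≡ 3859 (mod 3873).

3859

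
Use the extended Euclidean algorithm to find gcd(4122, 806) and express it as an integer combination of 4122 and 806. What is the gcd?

2

Euclidean algorithm:
4122 = 5·806 + 92
806 = 8·92 + 70
92 = 1·70 + 22
70 = 3·22 + 4
22 = 5·4 + 2
4 = 2·2 + 0
gcd(4122, 806) = 2.
Express as a combination:
2 = 22 − 5·4
2 = −5·70 + 16·22
2 = 16·92 − 21·70
2 = −21·806 + 184·92
2 = 184·4122 − 941·806
So 2 = (184)·4122 + (-941)·806.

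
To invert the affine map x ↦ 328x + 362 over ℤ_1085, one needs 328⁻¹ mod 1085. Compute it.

gcd(1085, 328) by repeated division:
1085 = 3×328 + 101
328 = 3×101 + 25
101 = 4×25 + 1
25 = 25×1 + 0
gcd = 1, so the inverse exists. Back-substitute:
1 = 101 − 4·25
1 = −4·328 + 13·101
1 = 13·1085 − 43·328
Hence 328⁻¹ ≡ -43 ≡ 1042 (mod 1085).

1042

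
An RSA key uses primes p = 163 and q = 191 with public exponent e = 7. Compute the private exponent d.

φ(n) = (p−1)(q−1) = 162·190 = 30780.
Need d with 7·d ≡ 1 (mod 30780). Apply the extended Euclidean algorithm:
30780 = 4397×7 + 1
7 = 7×1 + 0
Back-substitute:
1 = 30780 − 4397·7
So 7·(-4397) ≡ 1 (mod 30780), hence d ≡ -4397 ≡ 26383 (mod 30780).

26383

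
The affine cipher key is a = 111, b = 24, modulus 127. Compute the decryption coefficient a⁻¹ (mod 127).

Apply the Euclidean algorithm to 127 and 111:
127 = 1*111 + 16
111 = 6*16 + 15
16 = 1*15 + 1
15 = 15*1 + 0
gcd = 1, so the inverse exists. Back-substitute:
1 = 16 − 15
1 = −111 + 7·16
1 = 7·127 − 8·111
Thus 111·(-8) ≡ 1 (mod 127); reducing, -8 mod 127 = 119.

119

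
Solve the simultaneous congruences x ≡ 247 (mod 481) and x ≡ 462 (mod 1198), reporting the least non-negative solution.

377832

Write x = 247 + 481·k. Then 481·k ≡ 462 − 247 ≡ 215 (mod 1198).
Need 481⁻¹ mod 1198. Extended Euclid on (1198, 481):
1198 = 2*481 + 236
481 = 2*236 + 9
236 = 26*9 + 2
9 = 4*2 + 1
2 = 2*1 + 0
Back-substitute:
1 = 9 − 4·2
1 = −4·236 + 105·9
1 = 105·481 − 214·236
1 = −214·1198 + 533·481
481⁻¹ ≡ 533 (mod 1198), so k ≡ 533·215 ≡ 785 (mod 1198).
x = 247 + 481·785 = 377832.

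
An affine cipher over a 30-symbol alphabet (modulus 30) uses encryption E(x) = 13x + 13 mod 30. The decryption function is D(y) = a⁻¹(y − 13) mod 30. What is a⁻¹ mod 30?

7

Extended Euclidean algorithm:
30 = 2×13 + 4
13 = 3×4 + 1
4 = 4×1 + 0
The gcd is 1. Working backward:
1 = 13 − 3·4
1 = −3·30 + 7·13
So 13·7 ≡ 1 (mod 30).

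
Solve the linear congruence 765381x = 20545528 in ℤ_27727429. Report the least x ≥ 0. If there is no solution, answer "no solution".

First find gcd(765381, 27727429):
27727429 = 36·765381 + 173713
765381 = 4·173713 + 70529
173713 = 2·70529 + 32655
70529 = 2·32655 + 5219
32655 = 6·5219 + 1341
5219 = 3·1341 + 1196
1341 = 1·1196 + 145
1196 = 8·145 + 36
145 = 4·36 + 1
36 = 36·1 + 0
gcd = 1, so a unique solution mod 27727429 exists.
Back-substitute for the Bézout coefficients:
1 = 145 − 4·36
1 = −4·1196 + 33·145
1 = 33·1341 − 37·1196
1 = −37·5219 + 144·1341
1 = 144·32655 − 901·5219
1 = −901·70529 + 1946·32655
1 = 1946·173713 − 4793·70529
1 = −4793·765381 + 21118·173713
1 = 21118·27727429 − 765041·765381
So 765381·(-765041) ≡ 1 (mod 27727429), giving 765381⁻¹ ≡ 26962388.
x ≡ 765381⁻¹·20545528 ≡ 26962388·20545528 ≡ 9119730 (mod 27727429).

9119730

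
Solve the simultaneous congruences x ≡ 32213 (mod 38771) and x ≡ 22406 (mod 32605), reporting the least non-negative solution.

640645446

Write x = 32213 + 38771·k. Then 38771·k ≡ 22406 − 32213 ≡ 22798 (mod 32605).
Need 38771⁻¹ mod 32605. Extended Euclid on (32605, 6166):
32605 = 5·6166 + 1775
6166 = 3·1775 + 841
1775 = 2·841 + 93
841 = 9·93 + 4
93 = 23·4 + 1
4 = 4·1 + 0
Back-substitute:
1 = 93 − 23·4
1 = −23·841 + 208·93
1 = 208·1775 − 439·841
1 = −439·6166 + 1525·1775
1 = 1525·32605 − 8064·6166
38771⁻¹ ≡ 24541 (mod 32605), so k ≡ 24541·22798 ≡ 16523 (mod 32605).
x = 32213 + 38771·16523 = 640645446.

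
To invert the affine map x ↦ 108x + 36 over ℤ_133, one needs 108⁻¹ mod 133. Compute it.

117

Apply the Euclidean algorithm to 133 and 108:
133 = 1×108 + 25
108 = 4×25 + 8
25 = 3×8 + 1
8 = 8×1 + 0
The gcd is 1. Working backward:
1 = 25 − 3·8
1 = −3·108 + 13·25
1 = 13·133 − 16·108
So 108·(-16) ≡ 1 (mod 133), and -16 ≡ 117 (mod 133).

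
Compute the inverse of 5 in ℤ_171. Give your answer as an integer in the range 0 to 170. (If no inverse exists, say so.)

137

Extended Euclidean algorithm:
171 = 34×5 + 1
5 = 5×1 + 0
gcd = 1, so the inverse exists. Back-substitute:
1 = 171 − 34·5
So 5·(-34) ≡ 1 (mod 171), and -34 ≡ 137 (mod 171).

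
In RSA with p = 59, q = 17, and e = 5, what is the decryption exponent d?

557

φ(n) = (p−1)(q−1) = 58·16 = 928.
Need d with 5·d ≡ 1 (mod 928). Apply the extended Euclidean algorithm:
928 = 185·5 + 3
5 = 1·3 + 2
3 = 1·2 + 1
2 = 2·1 + 0
Back-substitute:
1 = 3 − 2
1 = −5 + 2·3
1 = 2·928 − 371·5
So 5·(-371) ≡ 1 (mod 928), hence d ≡ -371 ≡ 557 (mod 928).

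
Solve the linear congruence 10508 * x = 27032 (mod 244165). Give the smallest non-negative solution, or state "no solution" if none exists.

74544

First find gcd(10508, 244165):
244165 = 23·10508 + 2481
10508 = 4·2481 + 584
2481 = 4·584 + 145
584 = 4·145 + 4
145 = 36·4 + 1
4 = 4·1 + 0
gcd = 1, so a unique solution mod 244165 exists.
Back-substitute for the Bézout coefficients:
1 = 145 − 36·4
1 = −36·584 + 145·145
1 = 145·2481 − 616·584
1 = −616·10508 + 2609·2481
1 = 2609·244165 − 60623·10508
So 10508·(-60623) ≡ 1 (mod 244165), giving 10508⁻¹ ≡ 183542.
x ≡ 10508⁻¹·27032 ≡ 183542·27032 ≡ 74544 (mod 244165).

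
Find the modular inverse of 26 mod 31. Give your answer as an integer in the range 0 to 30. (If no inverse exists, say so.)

Run Euclid on (31, 26):
31 = 1*26 + 5
26 = 5*5 + 1
5 = 5*1 + 0
gcd = 1, so the inverse exists. Back-substitute:
1 = 26 − 5·5
1 = −5·31 + 6·26
So 26·6 ≡ 1 (mod 31).

6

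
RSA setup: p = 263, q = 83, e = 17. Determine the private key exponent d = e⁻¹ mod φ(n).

16429

φ(n) = (p−1)(q−1) = 262·82 = 21484.
Need d with 17·d ≡ 1 (mod 21484). Apply the extended Euclidean algorithm:
21484 = 1263×17 + 13
17 = 1×13 + 4
13 = 3×4 + 1
4 = 4×1 + 0
Back-substitute:
1 = 13 − 3·4
1 = −3·17 + 4·13
1 = 4·21484 − 5055·17
So 17·(-5055) ≡ 1 (mod 21484), hence d ≡ -5055 ≡ 16429 (mod 21484).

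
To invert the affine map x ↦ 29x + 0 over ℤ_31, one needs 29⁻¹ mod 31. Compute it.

15

Run Euclid on (31, 29):
31 = 1×29 + 2
29 = 14×2 + 1
2 = 2×1 + 0
Since gcd(29, 31) = 1, back-substitute to write 1 as a combination:
1 = 29 − 14·2
1 = −14·31 + 15·29
So 29·15 ≡ 1 (mod 31).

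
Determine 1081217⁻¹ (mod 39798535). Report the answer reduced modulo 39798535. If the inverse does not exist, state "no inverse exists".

Extended Euclidean algorithm:
39798535 = 36*1081217 + 874723
1081217 = 1*874723 + 206494
874723 = 4*206494 + 48747
206494 = 4*48747 + 11506
48747 = 4*11506 + 2723
11506 = 4*2723 + 614
2723 = 4*614 + 267
614 = 2*267 + 80
267 = 3*80 + 27
80 = 2*27 + 26
27 = 1*26 + 1
26 = 26*1 + 0
Since gcd(1081217, 39798535) = 1, back-substitute to write 1 as a combination:
1 = 27 − 26
1 = −80 + 3·27
1 = 3·267 − 10·80
1 = −10·614 + 23·267
1 = 23·2723 − 102·614
1 = −102·11506 + 431·2723
1 = 431·48747 − 1826·11506
1 = −1826·206494 + 7735·48747
1 = 7735·874723 − 32766·206494
1 = −32766·1081217 + 40501·874723
1 = 40501·39798535 − 1490802·1081217
So 1081217·(-1490802) ≡ 1 (mod 39798535), and -1490802 ≡ 38307733 (mod 39798535).

38307733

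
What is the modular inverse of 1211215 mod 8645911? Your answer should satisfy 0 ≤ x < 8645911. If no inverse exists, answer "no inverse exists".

Run Euclid on (8645911, 1211215):
8645911 = 7·1211215 + 167406
1211215 = 7·167406 + 39373
167406 = 4·39373 + 9914
39373 = 3·9914 + 9631
9914 = 1·9631 + 283
9631 = 34·283 + 9
283 = 31·9 + 4
9 = 2·4 + 1
4 = 4·1 + 0
Since gcd(1211215, 8645911) = 1, back-substitute to write 1 as a combination:
1 = 9 − 2·4
1 = −2·283 + 63·9
1 = 63·9631 − 2144·283
1 = −2144·9914 + 2207·9631
1 = 2207·39373 − 8765·9914
1 = −8765·167406 + 37267·39373
1 = 37267·1211215 − 269634·167406
1 = −269634·8645911 + 1924705·1211215
So 1211215·1924705 ≡ 1 (mod 8645911).

1924705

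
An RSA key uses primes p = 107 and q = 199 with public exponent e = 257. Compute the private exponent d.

245

φ(n) = (p−1)(q−1) = 106·198 = 20988.
Need d with 257·d ≡ 1 (mod 20988). Apply the extended Euclidean algorithm:
20988 = 81*257 + 171
257 = 1*171 + 86
171 = 1*86 + 85
86 = 1*85 + 1
85 = 85*1 + 0
Back-substitute:
1 = 86 − 85
1 = −171 + 2·86
1 = 2·257 − 3·171
1 = −3·20988 + 245·257
So 257·245 ≡ 1 (mod 20988), hence d = 245.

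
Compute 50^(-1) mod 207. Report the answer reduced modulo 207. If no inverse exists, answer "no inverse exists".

gcd(207, 50) by repeated division:
207 = 4·50 + 7
50 = 7·7 + 1
7 = 7·1 + 0
Since gcd(50, 207) = 1, back-substitute to write 1 as a combination:
1 = 50 − 7·7
1 = −7·207 + 29·50
So 50·29 ≡ 1 (mod 207).

29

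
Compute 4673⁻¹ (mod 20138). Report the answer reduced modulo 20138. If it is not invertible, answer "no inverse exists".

4749

Apply the Euclidean algorithm to 20138 and 4673:
20138 = 4·4673 + 1446
4673 = 3·1446 + 335
1446 = 4·335 + 106
335 = 3·106 + 17
106 = 6·17 + 4
17 = 4·4 + 1
4 = 4·1 + 0
Since gcd(4673, 20138) = 1, back-substitute to write 1 as a combination:
1 = 17 − 4·4
1 = −4·106 + 25·17
1 = 25·335 − 79·106
1 = −79·1446 + 341·335
1 = 341·4673 − 1102·1446
1 = −1102·20138 + 4749·4673
So 4673·4749 ≡ 1 (mod 20138).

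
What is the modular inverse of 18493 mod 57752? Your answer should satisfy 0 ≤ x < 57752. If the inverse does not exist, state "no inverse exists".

46725

Run Euclid on (57752, 18493):
57752 = 3·18493 + 2273
18493 = 8·2273 + 309
2273 = 7·309 + 110
309 = 2·110 + 89
110 = 1·89 + 21
89 = 4·21 + 5
21 = 4·5 + 1
5 = 5·1 + 0
The gcd is 1. Working backward:
1 = 21 − 4·5
1 = −4·89 + 17·21
1 = 17·110 − 21·89
1 = −21·309 + 59·110
1 = 59·2273 − 434·309
1 = −434·18493 + 3531·2273
1 = 3531·57752 − 11027·18493
So 18493·(-11027) ≡ 1 (mod 57752), and -11027 ≡ 46725 (mod 57752).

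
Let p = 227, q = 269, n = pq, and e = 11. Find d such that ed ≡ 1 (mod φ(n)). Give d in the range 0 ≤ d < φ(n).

27531

φ(n) = (p−1)(q−1) = 226·268 = 60568.
Need d with 11·d ≡ 1 (mod 60568). Apply the extended Euclidean algorithm:
60568 = 5506·11 + 2
11 = 5·2 + 1
2 = 2·1 + 0
Back-substitute:
1 = 11 − 5·2
1 = −5·60568 + 27531·11
So 11·27531 ≡ 1 (mod 60568), hence d = 27531.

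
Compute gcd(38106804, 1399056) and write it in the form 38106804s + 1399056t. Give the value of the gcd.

12

Euclidean algorithm:
38106804 = 27·1399056 + 332292
1399056 = 4·332292 + 69888
332292 = 4·69888 + 52740
69888 = 1·52740 + 17148
52740 = 3·17148 + 1296
17148 = 13·1296 + 300
1296 = 4·300 + 96
300 = 3·96 + 12
96 = 8·12 + 0
gcd(38106804, 1399056) = 12.
Express as a combination:
12 = 300 − 3·96
12 = −3·1296 + 13·300
12 = 13·17148 − 172·1296
12 = −172·52740 + 529·17148
12 = 529·69888 − 701·52740
12 = −701·332292 + 3333·69888
12 = 3333·1399056 − 14033·332292
12 = −14033·38106804 + 382224·1399056
So 12 = (-14033)·38106804 + (382224)·1399056.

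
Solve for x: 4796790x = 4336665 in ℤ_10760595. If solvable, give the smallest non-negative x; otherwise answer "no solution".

First find gcd(4796790, 10760595):
10760595 = 2·4796790 + 1167015
4796790 = 4·1167015 + 128730
1167015 = 9·128730 + 8445
128730 = 15·8445 + 2055
8445 = 4·2055 + 225
2055 = 9·225 + 30
225 = 7·30 + 15
30 = 2·15 + 0
gcd = 15 and 15 | 4336665, so solutions exist. Divide through by 15: 319786x ≡ 289111 (mod 717373).
Now find 319786⁻¹ mod 717373:
717373 = 2*319786 + 77801
319786 = 4*77801 + 8582
77801 = 9*8582 + 563
8582 = 15*563 + 137
563 = 4*137 + 15
137 = 9*15 + 2
15 = 7*2 + 1
2 = 2*1 + 0
Back-substitute:
1 = 15 − 7·2
1 = −7·137 + 64·15
1 = 64·563 − 263·137
1 = −263·8582 + 4009·563
1 = 4009·77801 − 36344·8582
1 = −36344·319786 + 149385·77801
1 = 149385·717373 − 335114·319786
So 319786·(-335114) ≡ 1 (mod 717373), i.e. 319786⁻¹ ≡ 382259.
Then x ≡ 382259·289111 ≡ 384234 (mod 717373); the smallest non-negative solution is x = 384234.

384234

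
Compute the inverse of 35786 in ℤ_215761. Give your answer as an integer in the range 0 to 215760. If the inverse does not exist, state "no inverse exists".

Extended Euclidean algorithm:
215761 = 6·35786 + 1045
35786 = 34·1045 + 256
1045 = 4·256 + 21
256 = 12·21 + 4
21 = 5·4 + 1
4 = 4·1 + 0
gcd = 1, so the inverse exists. Back-substitute:
1 = 21 − 5·4
1 = −5·256 + 61·21
1 = 61·1045 − 249·256
1 = −249·35786 + 8527·1045
1 = 8527·215761 − 51411·35786
So 35786·(-51411) ≡ 1 (mod 215761), and -51411 ≡ 164350 (mod 215761).

164350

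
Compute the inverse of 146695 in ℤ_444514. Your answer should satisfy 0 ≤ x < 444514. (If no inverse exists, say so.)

Extended Euclidean algorithm:
444514 = 3·146695 + 4429
146695 = 33·4429 + 538
4429 = 8·538 + 125
538 = 4·125 + 38
125 = 3·38 + 11
38 = 3·11 + 5
11 = 2·5 + 1
5 = 5·1 + 0
gcd = 1, so the inverse exists. Back-substitute:
1 = 11 − 2·5
1 = −2·38 + 7·11
1 = 7·125 − 23·38
1 = −23·538 + 99·125
1 = 99·4429 − 815·538
1 = −815·146695 + 26994·4429
1 = 26994·444514 − 81797·146695
So 146695·(-81797) ≡ 1 (mod 444514), and -81797 ≡ 362717 (mod 444514).

362717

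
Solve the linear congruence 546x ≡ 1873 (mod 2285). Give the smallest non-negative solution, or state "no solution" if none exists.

1238

First find gcd(546, 2285):
2285 = 4*546 + 101
546 = 5*101 + 41
101 = 2*41 + 19
41 = 2*19 + 3
19 = 6*3 + 1
3 = 3*1 + 0
gcd = 1, so a unique solution mod 2285 exists.
Back-substitute for the Bézout coefficients:
1 = 19 − 6·3
1 = −6·41 + 13·19
1 = 13·101 − 32·41
1 = −32·546 + 173·101
1 = 173·2285 − 724·546
So 546·(-724) ≡ 1 (mod 2285), giving 546⁻¹ ≡ 1561.
x ≡ 546⁻¹·1873 ≡ 1561·1873 ≡ 1238 (mod 2285).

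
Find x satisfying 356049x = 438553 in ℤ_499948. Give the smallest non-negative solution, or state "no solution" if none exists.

279737

First find gcd(356049, 499948):
499948 = 1·356049 + 143899
356049 = 2·143899 + 68251
143899 = 2·68251 + 7397
68251 = 9·7397 + 1678
7397 = 4·1678 + 685
1678 = 2·685 + 308
685 = 2·308 + 69
308 = 4·69 + 32
69 = 2·32 + 5
32 = 6·5 + 2
5 = 2·2 + 1
2 = 2·1 + 0
gcd = 1, so a unique solution mod 499948 exists.
Back-substitute for the Bézout coefficients:
1 = 5 − 2·2
1 = −2·32 + 13·5
1 = 13·69 − 28·32
1 = −28·308 + 125·69
1 = 125·685 − 278·308
1 = −278·1678 + 681·685
1 = 681·7397 − 3002·1678
1 = −3002·68251 + 27699·7397
1 = 27699·143899 − 58400·68251
1 = −58400·356049 + 144499·143899
1 = 144499·499948 − 202899·356049
So 356049·(-202899) ≡ 1 (mod 499948), giving 356049⁻¹ ≡ 297049.
x ≡ 356049⁻¹·438553 ≡ 297049·438553 ≡ 279737 (mod 499948).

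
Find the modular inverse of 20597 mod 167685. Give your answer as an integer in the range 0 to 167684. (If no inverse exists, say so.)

99608

Apply the Euclidean algorithm to 167685 and 20597:
167685 = 8×20597 + 2909
20597 = 7×2909 + 234
2909 = 12×234 + 101
234 = 2×101 + 32
101 = 3×32 + 5
32 = 6×5 + 2
5 = 2×2 + 1
2 = 2×1 + 0
Since gcd(20597, 167685) = 1, back-substitute to write 1 as a combination:
1 = 5 − 2·2
1 = −2·32 + 13·5
1 = 13·101 − 41·32
1 = −41·234 + 95·101
1 = 95·2909 − 1181·234
1 = −1181·20597 + 8362·2909
1 = 8362·167685 − 68077·20597
Thus 20597·(-68077) ≡ 1 (mod 167685); reducing, -68077 mod 167685 = 99608.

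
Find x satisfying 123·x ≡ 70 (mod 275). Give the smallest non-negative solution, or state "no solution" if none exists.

90

First find gcd(123, 275):
275 = 2×123 + 29
123 = 4×29 + 7
29 = 4×7 + 1
7 = 7×1 + 0
gcd = 1, so a unique solution mod 275 exists.
Back-substitute for the Bézout coefficients:
1 = 29 − 4·7
1 = −4·123 + 17·29
1 = 17·275 − 38·123
So 123·(-38) ≡ 1 (mod 275), giving 123⁻¹ ≡ 237.
x ≡ 123⁻¹·70 ≡ 237·70 ≡ 90 (mod 275).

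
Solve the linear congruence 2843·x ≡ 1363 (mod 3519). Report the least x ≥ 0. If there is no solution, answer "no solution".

2606

First find gcd(2843, 3519):
3519 = 1·2843 + 676
2843 = 4·676 + 139
676 = 4·139 + 120
139 = 1·120 + 19
120 = 6·19 + 6
19 = 3·6 + 1
6 = 6·1 + 0
gcd = 1, so a unique solution mod 3519 exists.
Back-substitute for the Bézout coefficients:
1 = 19 − 3·6
1 = −3·120 + 19·19
1 = 19·139 − 22·120
1 = −22·676 + 107·139
1 = 107·2843 − 450·676
1 = −450·3519 + 557·2843
So 2843·(557) ≡ 1 (mod 3519), giving 2843⁻¹ ≡ 557.
x ≡ 2843⁻¹·1363 ≡ 557·1363 ≡ 2606 (mod 3519).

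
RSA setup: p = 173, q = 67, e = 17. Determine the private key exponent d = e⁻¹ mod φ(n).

φ(n) = (p−1)(q−1) = 172·66 = 11352.
Need d with 17·d ≡ 1 (mod 11352). Apply the extended Euclidean algorithm:
11352 = 667×17 + 13
17 = 1×13 + 4
13 = 3×4 + 1
4 = 4×1 + 0
Back-substitute:
1 = 13 − 3·4
1 = −3·17 + 4·13
1 = 4·11352 − 2671·17
So 17·(-2671) ≡ 1 (mod 11352), hence d ≡ -2671 ≡ 8681 (mod 11352).

8681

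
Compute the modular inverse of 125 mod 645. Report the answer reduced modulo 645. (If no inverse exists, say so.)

no inverse exists

Compute gcd(125, 645):
645 = 5·125 + 20
125 = 6·20 + 5
20 = 4·5 + 0
The gcd is 5, not 1, hence no inverse exists.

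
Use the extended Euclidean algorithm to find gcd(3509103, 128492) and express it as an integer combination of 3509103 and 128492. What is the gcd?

13

Repeated division:
3509103 = 27×128492 + 39819
128492 = 3×39819 + 9035
39819 = 4×9035 + 3679
9035 = 2×3679 + 1677
3679 = 2×1677 + 325
1677 = 5×325 + 52
325 = 6×52 + 13
52 = 4×13 + 0
gcd(3509103, 128492) = 13.
Back-substituting:
13 = 325 − 6·52
13 = −6·1677 + 31·325
13 = 31·3679 − 68·1677
13 = −68·9035 + 167·3679
13 = 167·39819 − 736·9035
13 = −736·128492 + 2375·39819
13 = 2375·3509103 − 64861·128492
So 13 = (2375)·3509103 + (-64861)·128492.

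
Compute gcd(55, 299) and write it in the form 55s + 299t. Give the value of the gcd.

1

Euclidean algorithm:
299 = 5·55 + 24
55 = 2·24 + 7
24 = 3·7 + 3
7 = 2·3 + 1
3 = 3·1 + 0
gcd(55, 299) = 1.
Express as a combination:
1 = 7 − 2·3
1 = −2·24 + 7·7
1 = 7·55 − 16·24
1 = −16·299 + 87·55
So 1 = (-16)·299 + (87)·55.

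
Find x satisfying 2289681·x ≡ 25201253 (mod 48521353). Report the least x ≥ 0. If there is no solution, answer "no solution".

First find gcd(2289681, 48521353):
48521353 = 21*2289681 + 438052
2289681 = 5*438052 + 99421
438052 = 4*99421 + 40368
99421 = 2*40368 + 18685
40368 = 2*18685 + 2998
18685 = 6*2998 + 697
2998 = 4*697 + 210
697 = 3*210 + 67
210 = 3*67 + 9
67 = 7*9 + 4
9 = 2*4 + 1
4 = 4*1 + 0
gcd = 1, so a unique solution mod 48521353 exists.
Back-substitute for the Bézout coefficients:
1 = 9 − 2·4
1 = −2·67 + 15·9
1 = 15·210 − 47·67
1 = −47·697 + 156·210
1 = 156·2998 − 671·697
1 = −671·18685 + 4182·2998
1 = 4182·40368 − 9035·18685
1 = −9035·99421 + 22252·40368
1 = 22252·438052 − 98043·99421
1 = −98043·2289681 + 512467·438052
1 = 512467·48521353 − 10859850·2289681
So 2289681·(-10859850) ≡ 1 (mod 48521353), giving 2289681⁻¹ ≡ 37661503.
x ≡ 2289681⁻¹·25201253 ≡ 37661503·25201253 ≡ 1444623 (mod 48521353).

1444623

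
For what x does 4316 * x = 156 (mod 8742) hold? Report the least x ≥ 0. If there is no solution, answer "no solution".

474

First find gcd(4316, 8742):
8742 = 2×4316 + 110
4316 = 39×110 + 26
110 = 4×26 + 6
26 = 4×6 + 2
6 = 3×2 + 0
gcd = 2 and 2 | 156, so solutions exist. Divide through by 2: 2158x ≡ 78 (mod 4371).
Now find 2158⁻¹ mod 4371:
4371 = 2*2158 + 55
2158 = 39*55 + 13
55 = 4*13 + 3
13 = 4*3 + 1
3 = 3*1 + 0
Back-substitute:
1 = 13 − 4·3
1 = −4·55 + 17·13
1 = 17·2158 − 667·55
1 = −667·4371 + 1351·2158
So 2158⁻¹ ≡ 1351 (mod 4371).
Then x ≡ 1351·78 ≡ 474 (mod 4371); the smallest non-negative solution is x = 474.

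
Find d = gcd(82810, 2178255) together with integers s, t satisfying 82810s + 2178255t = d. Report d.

Euclidean algorithm:
2178255 = 26·82810 + 25195
82810 = 3·25195 + 7225
25195 = 3·7225 + 3520
7225 = 2·3520 + 185
3520 = 19·185 + 5
185 = 37·5 + 0
gcd(82810, 2178255) = 5.
Express as a combination:
5 = 3520 − 19·185
5 = −19·7225 + 39·3520
5 = 39·25195 − 136·7225
5 = −136·82810 + 447·25195
5 = 447·2178255 − 11758·82810
So 5 = (447)·2178255 + (-11758)·82810.

5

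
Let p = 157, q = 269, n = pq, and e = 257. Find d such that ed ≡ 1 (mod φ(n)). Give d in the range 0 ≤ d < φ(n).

φ(n) = (p−1)(q−1) = 156·268 = 41808.
Need d with 257·d ≡ 1 (mod 41808). Apply the extended Euclidean algorithm:
41808 = 162·257 + 174
257 = 1·174 + 83
174 = 2·83 + 8
83 = 10·8 + 3
8 = 2·3 + 2
3 = 1·2 + 1
2 = 2·1 + 0
Back-substitute:
1 = 3 − 2
1 = −8 + 3·3
1 = 3·83 − 31·8
1 = −31·174 + 65·83
1 = 65·257 − 96·174
1 = −96·41808 + 15617·257
So 257·15617 ≡ 1 (mod 41808), hence d = 15617.

15617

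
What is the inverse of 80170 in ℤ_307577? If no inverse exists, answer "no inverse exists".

209081

Apply the Euclidean algorithm to 307577 and 80170:
307577 = 3×80170 + 67067
80170 = 1×67067 + 13103
67067 = 5×13103 + 1552
13103 = 8×1552 + 687
1552 = 2×687 + 178
687 = 3×178 + 153
178 = 1×153 + 25
153 = 6×25 + 3
25 = 8×3 + 1
3 = 3×1 + 0
gcd = 1, so the inverse exists. Back-substitute:
1 = 25 − 8·3
1 = −8·153 + 49·25
1 = 49·178 − 57·153
1 = −57·687 + 220·178
1 = 220·1552 − 497·687
1 = −497·13103 + 4196·1552
1 = 4196·67067 − 21477·13103
1 = −21477·80170 + 25673·67067
1 = 25673·307577 − 98496·80170
Thus 80170·(-98496) ≡ 1 (mod 307577); reducing, -98496 mod 307577 = 209081.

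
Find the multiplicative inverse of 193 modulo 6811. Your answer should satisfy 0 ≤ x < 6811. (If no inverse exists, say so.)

1094

gcd(6811, 193) by repeated division:
6811 = 35·193 + 56
193 = 3·56 + 25
56 = 2·25 + 6
25 = 4·6 + 1
6 = 6·1 + 0
The gcd is 1. Working backward:
1 = 25 − 4·6
1 = −4·56 + 9·25
1 = 9·193 − 31·56
1 = −31·6811 + 1094·193
So 193·1094 ≡ 1 (mod 6811).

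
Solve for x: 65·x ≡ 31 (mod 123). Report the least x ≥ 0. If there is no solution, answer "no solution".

First find gcd(65, 123):
123 = 1*65 + 58
65 = 1*58 + 7
58 = 8*7 + 2
7 = 3*2 + 1
2 = 2*1 + 0
gcd = 1, so a unique solution mod 123 exists.
Back-substitute for the Bézout coefficients:
1 = 7 − 3·2
1 = −3·58 + 25·7
1 = 25·65 − 28·58
1 = −28·123 + 53·65
So 65·(53) ≡ 1 (mod 123), giving 65⁻¹ ≡ 53.
x ≡ 65⁻¹·31 ≡ 53·31 ≡ 44 (mod 123).

44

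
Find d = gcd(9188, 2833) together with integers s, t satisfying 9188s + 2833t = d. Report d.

Repeated division:
9188 = 3·2833 + 689
2833 = 4·689 + 77
689 = 8·77 + 73
77 = 1·73 + 4
73 = 18·4 + 1
4 = 4·1 + 0
gcd(9188, 2833) = 1.
Express as a combination:
1 = 73 − 18·4
1 = −18·77 + 19·73
1 = 19·689 − 170·77
1 = −170·2833 + 699·689
1 = 699·9188 − 2267·2833
So 1 = (699)·9188 + (-2267)·2833.

1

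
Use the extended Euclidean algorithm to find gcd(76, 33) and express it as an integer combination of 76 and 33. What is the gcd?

1

Repeated division:
76 = 2·33 + 10
33 = 3·10 + 3
10 = 3·3 + 1
3 = 3·1 + 0
gcd(76, 33) = 1.
Express as a combination:
1 = 10 − 3·3
1 = −3·33 + 10·10
1 = 10·76 − 23·33
So 1 = (10)·76 + (-23)·33.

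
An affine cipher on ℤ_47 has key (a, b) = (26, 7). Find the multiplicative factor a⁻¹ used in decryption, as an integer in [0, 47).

Extended Euclidean algorithm:
47 = 1*26 + 21
26 = 1*21 + 5
21 = 4*5 + 1
5 = 5*1 + 0
gcd = 1, so the inverse exists. Back-substitute:
1 = 21 − 4·5
1 = −4·26 + 5·21
1 = 5·47 − 9·26
Thus 26·(-9) ≡ 1 (mod 47); reducing, -9 mod 47 = 38.

38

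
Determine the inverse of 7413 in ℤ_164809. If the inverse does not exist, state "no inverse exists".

Apply the Euclidean algorithm to 164809 and 7413:
164809 = 22×7413 + 1723
7413 = 4×1723 + 521
1723 = 3×521 + 160
521 = 3×160 + 41
160 = 3×41 + 37
41 = 1×37 + 4
37 = 9×4 + 1
4 = 4×1 + 0
gcd = 1, so the inverse exists. Back-substitute:
1 = 37 − 9·4
1 = −9·41 + 10·37
1 = 10·160 − 39·41
1 = −39·521 + 127·160
1 = 127·1723 − 420·521
1 = −420·7413 + 1807·1723
1 = 1807·164809 − 40174·7413
So 7413·(-40174) ≡ 1 (mod 164809), and -40174 ≡ 124635 (mod 164809).

124635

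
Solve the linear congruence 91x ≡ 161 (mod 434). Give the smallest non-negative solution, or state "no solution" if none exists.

First find gcd(91, 434):
434 = 4*91 + 70
91 = 1*70 + 21
70 = 3*21 + 7
21 = 3*7 + 0
gcd = 7 and 7 | 161, so solutions exist. Divide through by 7: 13x ≡ 23 (mod 62).
Now find 13⁻¹ mod 62:
62 = 4·13 + 10
13 = 1·10 + 3
10 = 3·3 + 1
3 = 3·1 + 0
Back-substitute:
1 = 10 − 3·3
1 = −3·13 + 4·10
1 = 4·62 − 19·13
So 13·(-19) ≡ 1 (mod 62), i.e. 13⁻¹ ≡ 43.
Then x ≡ 43·23 ≡ 59 (mod 62); the smallest non-negative solution is x = 59.

59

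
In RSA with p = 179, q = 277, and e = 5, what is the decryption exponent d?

φ(n) = (p−1)(q−1) = 178·276 = 49128.
Need d with 5·d ≡ 1 (mod 49128). Apply the extended Euclidean algorithm:
49128 = 9825*5 + 3
5 = 1*3 + 2
3 = 1*2 + 1
2 = 2*1 + 0
Back-substitute:
1 = 3 − 2
1 = −5 + 2·3
1 = 2·49128 − 19651·5
So 5·(-19651) ≡ 1 (mod 49128), hence d ≡ -19651 ≡ 29477 (mod 49128).

29477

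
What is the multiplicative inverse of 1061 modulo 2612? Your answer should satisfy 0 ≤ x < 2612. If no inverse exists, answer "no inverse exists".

Apply the Euclidean algorithm to 2612 and 1061:
2612 = 2×1061 + 490
1061 = 2×490 + 81
490 = 6×81 + 4
81 = 20×4 + 1
4 = 4×1 + 0
gcd = 1, so the inverse exists. Back-substitute:
1 = 81 − 20·4
1 = −20·490 + 121·81
1 = 121·1061 − 262·490
1 = −262·2612 + 645·1061
So 1061·645 ≡ 1 (mod 2612).

645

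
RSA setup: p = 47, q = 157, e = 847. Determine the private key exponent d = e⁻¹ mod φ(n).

φ(n) = (p−1)(q−1) = 46·156 = 7176.
Need d with 847·d ≡ 1 (mod 7176). Apply the extended Euclidean algorithm:
7176 = 8*847 + 400
847 = 2*400 + 47
400 = 8*47 + 24
47 = 1*24 + 23
24 = 1*23 + 1
23 = 23*1 + 0
Back-substitute:
1 = 24 − 23
1 = −47 + 2·24
1 = 2·400 − 17·47
1 = −17·847 + 36·400
1 = 36·7176 − 305·847
So 847·(-305) ≡ 1 (mod 7176), hence d ≡ -305 ≡ 6871 (mod 7176).

6871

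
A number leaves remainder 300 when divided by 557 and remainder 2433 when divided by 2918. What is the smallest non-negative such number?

Write x = 300 + 557·k. Then 557·k ≡ 2433 − 300 ≡ 2133 (mod 2918).
Need 557⁻¹ mod 2918. Extended Euclid on (2918, 557):
2918 = 5×557 + 133
557 = 4×133 + 25
133 = 5×25 + 8
25 = 3×8 + 1
8 = 8×1 + 0
Back-substitute:
1 = 25 − 3·8
1 = −3·133 + 16·25
1 = 16·557 − 67·133
1 = −67·2918 + 351·557
557⁻¹ ≡ 351 (mod 2918), so k ≡ 351·2133 ≡ 1675 (mod 2918).
x = 300 + 557·1675 = 933275.

933275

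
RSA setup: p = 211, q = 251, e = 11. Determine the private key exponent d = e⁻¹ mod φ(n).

φ(n) = (p−1)(q−1) = 210·250 = 52500.
Need d with 11·d ≡ 1 (mod 52500). Apply the extended Euclidean algorithm:
52500 = 4772·11 + 8
11 = 1·8 + 3
8 = 2·3 + 2
3 = 1·2 + 1
2 = 2·1 + 0
Back-substitute:
1 = 3 − 2
1 = −8 + 3·3
1 = 3·11 − 4·8
1 = −4·52500 + 19091·11
So 11·19091 ≡ 1 (mod 52500), hence d = 19091.

19091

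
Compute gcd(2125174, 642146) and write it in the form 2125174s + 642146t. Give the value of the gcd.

Repeated division:
2125174 = 3×642146 + 198736
642146 = 3×198736 + 45938
198736 = 4×45938 + 14984
45938 = 3×14984 + 986
14984 = 15×986 + 194
986 = 5×194 + 16
194 = 12×16 + 2
16 = 8×2 + 0
gcd(2125174, 642146) = 2.
Working backward:
2 = 194 − 12·16
2 = −12·986 + 61·194
2 = 61·14984 − 927·986
2 = −927·45938 + 2842·14984
2 = 2842·198736 − 12295·45938
2 = −12295·642146 + 39727·198736
2 = 39727·2125174 − 131476·642146
So 2 = (39727)·2125174 + (-131476)·642146.

2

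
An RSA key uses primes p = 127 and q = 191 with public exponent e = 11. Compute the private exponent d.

φ(n) = (p−1)(q−1) = 126·190 = 23940.
Need d with 11·d ≡ 1 (mod 23940). Apply the extended Euclidean algorithm:
23940 = 2176*11 + 4
11 = 2*4 + 3
4 = 1*3 + 1
3 = 3*1 + 0
Back-substitute:
1 = 4 − 3
1 = −11 + 3·4
1 = 3·23940 − 6529·11
So 11·(-6529) ≡ 1 (mod 23940), hence d ≡ -6529 ≡ 17411 (mod 23940).

17411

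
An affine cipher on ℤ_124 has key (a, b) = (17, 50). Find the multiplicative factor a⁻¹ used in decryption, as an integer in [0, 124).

73

Extended Euclidean algorithm:
124 = 7*17 + 5
17 = 3*5 + 2
5 = 2*2 + 1
2 = 2*1 + 0
The gcd is 1. Working backward:
1 = 5 − 2·2
1 = −2·17 + 7·5
1 = 7·124 − 51·17
Thus 17·(-51) ≡ 1 (mod 124); reducing, -51 mod 124 = 73.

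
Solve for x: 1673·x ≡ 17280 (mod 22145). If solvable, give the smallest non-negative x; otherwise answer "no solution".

First find gcd(1673, 22145):
22145 = 13*1673 + 396
1673 = 4*396 + 89
396 = 4*89 + 40
89 = 2*40 + 9
40 = 4*9 + 4
9 = 2*4 + 1
4 = 4*1 + 0
gcd = 1, so a unique solution mod 22145 exists.
Back-substitute for the Bézout coefficients:
1 = 9 − 2·4
1 = −2·40 + 9·9
1 = 9·89 − 20·40
1 = −20·396 + 89·89
1 = 89·1673 − 376·396
1 = −376·22145 + 4977·1673
So 1673·(4977) ≡ 1 (mod 22145), giving 1673⁻¹ ≡ 4977.
x ≡ 1673⁻¹·17280 ≡ 4977·17280 ≡ 13525 (mod 22145).

13525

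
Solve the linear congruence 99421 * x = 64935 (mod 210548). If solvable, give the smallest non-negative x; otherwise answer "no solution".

First find gcd(99421, 210548):
210548 = 2·99421 + 11706
99421 = 8·11706 + 5773
11706 = 2·5773 + 160
5773 = 36·160 + 13
160 = 12·13 + 4
13 = 3·4 + 1
4 = 4·1 + 0
gcd = 1, so a unique solution mod 210548 exists.
Back-substitute for the Bézout coefficients:
1 = 13 − 3·4
1 = −3·160 + 37·13
1 = 37·5773 − 1335·160
1 = −1335·11706 + 2707·5773
1 = 2707·99421 − 22991·11706
1 = −22991·210548 + 48689·99421
So 99421·(48689) ≡ 1 (mod 210548), giving 99421⁻¹ ≡ 48689.
x ≡ 99421⁻¹·64935 ≡ 48689·64935 ≡ 31447 (mod 210548).

31447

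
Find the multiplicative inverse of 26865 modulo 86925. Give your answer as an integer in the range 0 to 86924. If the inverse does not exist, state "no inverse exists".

Euclidean algorithm on 86925, 26865:
86925 = 3×26865 + 6330
26865 = 4×6330 + 1545
6330 = 4×1545 + 150
1545 = 10×150 + 45
150 = 3×45 + 15
45 = 3×15 + 0
gcd(26865, 86925) = 15 ≠ 1, so 26865 has no multiplicative inverse modulo 86925.

no inverse exists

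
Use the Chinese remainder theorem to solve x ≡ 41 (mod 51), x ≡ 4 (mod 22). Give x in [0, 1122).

92

Write x = 41 + 51·k. Then 51·k ≡ 4 − 41 ≡ 7 (mod 22).
Need 51⁻¹ mod 22. Extended Euclid on (22, 7):
22 = 3*7 + 1
7 = 7*1 + 0
Back-substitute:
1 = 22 − 3·7
51⁻¹ ≡ 19 (mod 22), so k ≡ 19·7 ≡ 1 (mod 22).
x = 41 + 51·1 = 92.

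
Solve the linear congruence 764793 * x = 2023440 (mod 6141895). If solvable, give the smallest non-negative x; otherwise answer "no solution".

4447890

First find gcd(764793, 6141895):
6141895 = 8*764793 + 23551
764793 = 32*23551 + 11161
23551 = 2*11161 + 1229
11161 = 9*1229 + 100
1229 = 12*100 + 29
100 = 3*29 + 13
29 = 2*13 + 3
13 = 4*3 + 1
3 = 3*1 + 0
gcd = 1, so a unique solution mod 6141895 exists.
Back-substitute for the Bézout coefficients:
1 = 13 − 4·3
1 = −4·29 + 9·13
1 = 9·100 − 31·29
1 = −31·1229 + 381·100
1 = 381·11161 − 3460·1229
1 = −3460·23551 + 7301·11161
1 = 7301·764793 − 237092·23551
1 = −237092·6141895 + 1904037·764793
So 764793·(1904037) ≡ 1 (mod 6141895), giving 764793⁻¹ ≡ 1904037.
x ≡ 764793⁻¹·2023440 ≡ 1904037·2023440 ≡ 4447890 (mod 6141895).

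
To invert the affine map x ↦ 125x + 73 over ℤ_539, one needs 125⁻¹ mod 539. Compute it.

69

Extended Euclidean algorithm:
539 = 4*125 + 39
125 = 3*39 + 8
39 = 4*8 + 7
8 = 1*7 + 1
7 = 7*1 + 0
gcd = 1, so the inverse exists. Back-substitute:
1 = 8 − 7
1 = −39 + 5·8
1 = 5·125 − 16·39
1 = −16·539 + 69·125
So 125·69 ≡ 1 (mod 539).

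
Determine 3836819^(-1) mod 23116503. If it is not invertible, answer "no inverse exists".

5620907

Apply the Euclidean algorithm to 23116503 and 3836819:
23116503 = 6×3836819 + 95589
3836819 = 40×95589 + 13259
95589 = 7×13259 + 2776
13259 = 4×2776 + 2155
2776 = 1×2155 + 621
2155 = 3×621 + 292
621 = 2×292 + 37
292 = 7×37 + 33
37 = 1×33 + 4
33 = 8×4 + 1
4 = 4×1 + 0
gcd = 1, so the inverse exists. Back-substitute:
1 = 33 − 8·4
1 = −8·37 + 9·33
1 = 9·292 − 71·37
1 = −71·621 + 151·292
1 = 151·2155 − 524·621
1 = −524·2776 + 675·2155
1 = 675·13259 − 3224·2776
1 = −3224·95589 + 23243·13259
1 = 23243·3836819 − 932944·95589
1 = −932944·23116503 + 5620907·3836819
So 3836819·5620907 ≡ 1 (mod 23116503).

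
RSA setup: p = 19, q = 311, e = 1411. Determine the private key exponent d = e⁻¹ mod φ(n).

1831

φ(n) = (p−1)(q−1) = 18·310 = 5580.
Need d with 1411·d ≡ 1 (mod 5580). Apply the extended Euclidean algorithm:
5580 = 3·1411 + 1347
1411 = 1·1347 + 64
1347 = 21·64 + 3
64 = 21·3 + 1
3 = 3·1 + 0
Back-substitute:
1 = 64 − 21·3
1 = −21·1347 + 442·64
1 = 442·1411 − 463·1347
1 = −463·5580 + 1831·1411
So 1411·1831 ≡ 1 (mod 5580), hence d = 1831.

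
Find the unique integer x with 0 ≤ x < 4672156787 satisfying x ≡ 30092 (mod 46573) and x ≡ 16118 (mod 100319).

1356328998

Write x = 30092 + 46573·k. Then 46573·k ≡ 16118 − 30092 ≡ 86345 (mod 100319).
Need 46573⁻¹ mod 100319. Extended Euclid on (100319, 46573):
100319 = 2*46573 + 7173
46573 = 6*7173 + 3535
7173 = 2*3535 + 103
3535 = 34*103 + 33
103 = 3*33 + 4
33 = 8*4 + 1
4 = 4*1 + 0
Back-substitute:
1 = 33 − 8·4
1 = −8·103 + 25·33
1 = 25·3535 − 858·103
1 = −858·7173 + 1741·3535
1 = 1741·46573 − 11304·7173
1 = −11304·100319 + 24349·46573
46573⁻¹ ≡ 24349 (mod 100319), so k ≡ 24349·86345 ≡ 29122 (mod 100319).
x = 30092 + 46573·29122 = 1356328998.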